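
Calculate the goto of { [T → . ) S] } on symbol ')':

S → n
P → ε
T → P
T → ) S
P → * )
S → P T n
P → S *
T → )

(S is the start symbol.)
GOTO(I, ')') = CLOSURE({ [A → αX.β] : [A → α.Xβ] ∈ I, X = ')' })

Items with dot before ')', with the dot advanced:
  [T → . ) S] → [T → ) . S]
Closure of the advanced items:
  [T → ) . S] has the dot before S: add [S → . n], [S → . P T n]
  [S → . P T n] has the dot before P: add [P → .], [P → . * )], [P → . S *]

GOTO = { [P → . * )], [P → . S *], [P → .], [S → . P T n], [S → . n], [T → ) . S] }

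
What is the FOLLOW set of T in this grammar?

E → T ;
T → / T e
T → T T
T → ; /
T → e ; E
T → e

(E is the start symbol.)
{ '/', ';', 'e' }

In E → T ;: T is followed by ';', add FIRST(';') \ {ε} = { ';' }
In T → / T e: T is followed by e, add FIRST(e) \ {ε} = { 'e' }
In T → T T: T is followed by T, add FIRST(T) \ {ε} = { '/', ';', 'e' }
In T → T T: T is at the end; this adds FOLLOW(T) to itself — nothing new

Taking the union: FOLLOW(T) = { '/', ';', 'e' }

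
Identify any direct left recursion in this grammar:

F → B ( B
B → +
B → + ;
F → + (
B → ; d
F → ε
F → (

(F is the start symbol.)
Direct left recursion occurs when N → N α for some non-terminal N (the right-hand side begins with the left-hand side itself).

F → B ( B: starts with B
B → +: starts with '+'
B → + ;: starts with '+'
F → + (: starts with '+'
B → ; d: starts with ';'
F → ε: starts with ε
F → (: starts with '('

No direct left recursion found.

Answer: No direct left recursion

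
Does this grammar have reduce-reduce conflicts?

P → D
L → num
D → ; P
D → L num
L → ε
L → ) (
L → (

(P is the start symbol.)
A reduce-reduce conflict occurs when an LR(0) state has two complete items [A → α .] and [B → β .] — both call for a reduction, and with no lookahead the parser cannot choose between them.

Augment with P' → P and build the canonical LR(0) collection (I0 = CLOSURE({[P' → . P]}), then GOTO on every symbol after a dot until no new states appear). It has 11 states:
  I0: { [D → . ; P], [D → . L num], [L → . (], [L → . ) (], [L → . num], [L → .], [P → . D], [P' → . P] }  — shift, reduce
  I1: { [L → ( .] }  — reduce
  I2: { [L → ) . (] }  — shift
  I3: { [D → . ; P], [D → . L num], [D → ; . P], [L → . (], [L → . ) (], [L → . num], [L → .], [P → . D] }  — shift, reduce
  I4: { [P → D .] }  — reduce
  I5: { [D → L . num] }  — shift
  I6: { [P' → P .] }  — accept
  I7: { [L → num .] }  — reduce
  I8: { [D → L num .] }  — reduce
  I9: { [D → ; P .] }  — reduce
  I10: { [L → ) ( .] }  — reduce

No state contains more than one complete item.

Answer: No reduce-reduce conflicts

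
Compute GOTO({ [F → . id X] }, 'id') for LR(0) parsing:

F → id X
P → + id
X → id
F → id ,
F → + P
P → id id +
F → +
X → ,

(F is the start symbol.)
{ [F → id . X], [X → . ,], [X → . id] }

GOTO(I, 'id') = CLOSURE({ [A → αX.β] : [A → α.Xβ] ∈ I, X = 'id' })

Items with dot before 'id', with the dot advanced:
  [F → . id X] → [F → id . X]
Closure of the advanced items:
  [F → id . X] has the dot before X: add [X → . id], [X → . ,]

GOTO = { [F → id . X], [X → . ,], [X → . id] }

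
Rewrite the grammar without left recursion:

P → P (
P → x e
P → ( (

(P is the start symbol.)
P → x e P'
P → ( ( P'
P' → ( P'
P' → ε

P is directly left-recursive. The standard transformation for
  A → A α₁ | ... | A α_m | β₁ | ... | β_n
is
  A  → β₁ A' | ... | β_n A'
  A' → α₁ A' | ... | α_m A' | ε

P → x e becomes P → x e P'
P → ( ( becomes P → ( ( P'
P → P ( becomes P' → ( P'
Add P' → ε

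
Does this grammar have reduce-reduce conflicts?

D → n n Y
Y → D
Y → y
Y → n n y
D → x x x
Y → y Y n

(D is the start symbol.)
A reduce-reduce conflict occurs when an LR(0) state has two complete items [A → α .] and [B → β .] — both call for a reduction, and with no lookahead the parser cannot choose between them.

Augment with D' → D and build the canonical LR(0) collection (I0 = CLOSURE({[D' → . D]}), then GOTO on every symbol after a dot until no new states appear). It has 15 states:
  I0: { [D → . n n Y], [D → . x x x], [D' → . D] }  — shift
  I1: { [D' → D .] }  — accept
  I2: { [D → n . n Y] }  — shift
  I3: { [D → x . x x] }  — shift
  I4: { [D → x x . x] }  — shift
  I5: { [D → x x x .] }  — reduce
  I6: { [D → . n n Y], [D → . x x x], [D → n n . Y], [Y → . D], [Y → . n n y], [Y → . y Y n], [Y → . y] }  — shift
  I7: { [Y → D .] }  — reduce
  I8: { [D → n n Y .] }  — reduce
  I9: { [D → n . n Y], [Y → n . n y] }  — shift
  I10: { [D → . n n Y], [D → . x x x], [Y → . D], [Y → . n n y], [Y → . y Y n], [Y → . y], [Y → y . Y n], [Y → y .] }  — shift, reduce
  I11: { [Y → y Y . n] }  — shift
  I12: { [Y → y Y n .] }  — reduce
  I13: { [D → . n n Y], [D → . x x x], [D → n n . Y], [Y → . D], [Y → . n n y], [Y → . y Y n], [Y → . y], [Y → n n . y] }  — shift
  I14: { [D → . n n Y], [D → . x x x], [Y → . D], [Y → . n n y], [Y → . y Y n], [Y → . y], [Y → n n y .], [Y → y . Y n], [Y → y .] }  — shift, 2 reduces

I14 contains complete items [Y → n n y .], [Y → y .] — reduce-reduce conflict.

Answer: Yes — I14: [Y → n n y .] vs [Y → y .]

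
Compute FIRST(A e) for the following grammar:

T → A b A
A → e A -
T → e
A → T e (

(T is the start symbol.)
FIRST sets of the non-terminals involved (from the grammar, by fixed-point iteration):
  FIRST(A) = { 'e' }

To compute FIRST(A e), process the symbols left to right:
Symbol A is a non-terminal. Add FIRST(A) \ {ε} = { 'e' }
A is not nullable (ε ∉ FIRST(A)), so stop here.
FIRST(A e) = { 'e' }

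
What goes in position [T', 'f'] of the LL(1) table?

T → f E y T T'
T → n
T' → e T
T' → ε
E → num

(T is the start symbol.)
Empty (error entry)

To find M[T', 'f'], we find productions for T' where 'f' is in the predict set (PREDICT(N → α) = (FIRST(α) \ {ε}) ∪ (FOLLOW(N) if α ⇒* ε)).

Relevant sets:
  FOLLOW(T') = { $, 'e' }

T' → e T: PREDICT = { 'e' }
T' → ε: PREDICT = { $, 'e' }

M[T', 'f'] is empty (no production applies)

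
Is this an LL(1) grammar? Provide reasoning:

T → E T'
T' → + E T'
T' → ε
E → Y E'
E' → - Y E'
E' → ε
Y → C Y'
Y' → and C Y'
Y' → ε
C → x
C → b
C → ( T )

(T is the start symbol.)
Yes, the grammar is LL(1).

A grammar is LL(1) if for each non-terminal N with multiple productions, the predict sets of those productions are pairwise disjoint, where PREDICT(N → α) = (FIRST(α) \ {ε}) ∪ (FOLLOW(N) if α ⇒* ε).

Relevant sets:
  FOLLOW(T') = { $, ')' }
  FOLLOW(E') = { $, ')', '+' }
  FOLLOW(Y') = { $, ')', '+', '-' }

For T':
  PREDICT(T' → '+' E T') = { '+' }
  PREDICT(T' → ε) = { $, ')' }
For E':
  PREDICT(E' → '-' Y E') = { '-' }
  PREDICT(E' → ε) = { $, ')', '+' }
For Y':
  PREDICT(Y' → and C Y') = { 'and' }
  PREDICT(Y' → ε) = { $, ')', '+', '-' }
For C:
  PREDICT(C → x) = { 'x' }
  PREDICT(C → b) = { 'b' }
  PREDICT(C → '(' T ')') = { '(' }
T, E, Y have a single production, so nothing to check there.

All predict sets are disjoint. The grammar IS LL(1).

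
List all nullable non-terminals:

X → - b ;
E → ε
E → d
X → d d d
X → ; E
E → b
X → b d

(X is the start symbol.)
{ 'E' }

A non-terminal is nullable if it can derive ε (the empty string): either it has an ε-production, or it has a production whose right-hand side consists entirely of nullable non-terminals.

ε-productions: E → ε
So E is immediately nullable.
No further non-terminal can be added: every production for the remaining non-terminals contains a terminal or a non-nullable non-terminal.
Nullable = { 'E' }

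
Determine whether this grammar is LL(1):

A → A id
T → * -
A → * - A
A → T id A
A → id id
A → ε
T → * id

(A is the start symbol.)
A grammar is LL(1) if for each non-terminal N with multiple productions, the predict sets of those productions are pairwise disjoint, where PREDICT(N → α) = (FIRST(α) \ {ε}) ∪ (FOLLOW(N) if α ⇒* ε).

Relevant sets:
  FIRST(A) = { '*', 'id', ε }
  FIRST(T) = { '*' }
  FOLLOW(A) = { $, 'id' }

For A:
  PREDICT(A → A id) = { '*', 'id' }
  PREDICT(A → '*' '-' A) = { '*' }
  PREDICT(A → T id A) = { '*' }
  PREDICT(A → id id) = { 'id' }
  PREDICT(A → ε) = { $, 'id' }
For T:
  PREDICT(T → '*' '-') = { '*' }
  PREDICT(T → '*' id) = { '*' }

Conflict found: Predict set conflict for A: { '*' }
The grammar is NOT LL(1).

Answer: No. Predict set conflict for A: { '*' }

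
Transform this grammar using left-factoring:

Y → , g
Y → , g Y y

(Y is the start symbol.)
Y → , g Y'
Y' → ε
Y' → Y y

Left-factoring transforms A → αβ₁ | αβ₂ into A → αA' and A' → β₁ | β₂
(α is the longest common prefix among the alternatives). Repeat until
no nonterminal has two alternatives with a common prefix.

Round 1: Y has alternatives sharing prefix ', g'. Introduce Y': Y → , g Y'
  Add: Y' → ε
  Add: Y' → Y y

No remaining common prefixes — done.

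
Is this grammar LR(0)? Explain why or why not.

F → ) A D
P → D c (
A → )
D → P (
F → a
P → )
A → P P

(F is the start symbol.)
Augment with F' → F and build the canonical LR(0) collection (I0 = CLOSURE({[F' → . F]}), then GOTO on every symbol after a dot until no new states appear). It has 15 states:
  I0: { [F → . ) A D], [F → . a], [F' → . F] }  — shift
  I1: { [A → . )], [A → . P P], [D → . P (], [F → ) . A D], [P → . )], [P → . D c (] }  — shift
  I2: { [F' → F .] }  — accept
  I3: { [F → a .] }  — reduce
  I4: { [A → ) .], [P → ) .] }  — 2 reduces
  I5: { [D → . P (], [F → ) A . D], [P → . )], [P → . D c (] }  — shift
  I6: { [P → D . c (] }  — shift
  I7: { [A → P . P], [D → . P (], [D → P . (], [P → . )], [P → . D c (] }  — shift
  I8: { [D → P ( .] }  — reduce
  I9: { [P → ) .] }  — reduce
  I10: { [A → P P .], [D → P . (] }  — shift, reduce
  I11: { [P → D c . (] }  — shift
  I12: { [P → D c ( .] }  — reduce
  I13: { [F → ) A D .], [P → D . c (] }  — shift, reduce
  I14: { [D → P . (] }  — shift

Conflict in state I4:
  Reduce-reduce conflict: [A → ) .] and [P → ) .]
So the grammar is NOT LR(0).

Answer: No. Reduce-reduce conflict: [A → ) .] and [P → ) .]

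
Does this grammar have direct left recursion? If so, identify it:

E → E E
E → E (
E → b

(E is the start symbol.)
Yes, E is left-recursive

Direct left recursion occurs when N → N α for some non-terminal N (the right-hand side begins with the left-hand side itself).

E → E E: LEFT RECURSIVE (starts with E)
E → E (: LEFT RECURSIVE (starts with E)
E → b: starts with b

The grammar has direct left recursion on: E.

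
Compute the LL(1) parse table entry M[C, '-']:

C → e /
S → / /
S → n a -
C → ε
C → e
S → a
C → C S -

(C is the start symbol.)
To find M[C, '-'], we find productions for C where '-' is in the predict set (PREDICT(N → α) = (FIRST(α) \ {ε}) ∪ (FOLLOW(N) if α ⇒* ε)).

Relevant sets:
  FIRST(C) = { '/', 'a', 'e', 'n', ε }
  FIRST(S) = { '/', 'a', 'n' }
  FOLLOW(C) = { $, '/', 'a', 'n' }

C → e /: PREDICT = { 'e' }
C → ε: PREDICT = { $, '/', 'a', 'n' }
C → e: PREDICT = { 'e' }
C → C S -: PREDICT = { '/', 'a', 'e', 'n' }

M[C, '-'] is empty (no production applies)

Answer: Empty (error entry)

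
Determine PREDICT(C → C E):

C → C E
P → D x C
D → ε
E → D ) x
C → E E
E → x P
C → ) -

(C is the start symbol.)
PREDICT(C → C E) = (FIRST(RHS) \ {ε}) ∪ (FOLLOW(C) if ε ∈ FIRST(RHS), i.e. RHS ⇒* ε)
FIRST(C) = { ')', 'x' }
FIRST(C E) = { ')', 'x' }
ε ∉ FIRST(C E), so FOLLOW(C) is not added.
PREDICT(C → C E) = { ')', 'x' }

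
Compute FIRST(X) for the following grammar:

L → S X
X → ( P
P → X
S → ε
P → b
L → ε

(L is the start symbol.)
To compute FIRST(X), examine every production with X on the left-hand side, reading each right-hand side left to right until a non-nullable symbol is reached.

From X → ( P:
  - '(' is a terminal: add '(' and stop

Collecting: FIRST(X) = { '(' }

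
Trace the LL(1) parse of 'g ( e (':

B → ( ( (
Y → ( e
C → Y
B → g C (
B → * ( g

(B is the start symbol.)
LL(1) parsing maintains a stack (initially the start symbol over $) and the input. At each step: if the stack top is a terminal, match it against the current input token; if it is a non-terminal N, replace it with the RHS of M[N, lookahead] (the unique production whose predict set contains the lookahead).

Stack is shown with the top on the left.

Stack    Input      Action
--------------------------
B $      g ( e ( $  output B → g C (
g C ( $  g ( e ( $  match 'g'
C ( $    ( e ( $    output C → Y
Y ( $    ( e ( $    output Y → ( e
( e ( $  ( e ( $    match '('
e ( $    e ( $      match 'e'
( $      ( $        match '('
$        $          accept

The string is accepted.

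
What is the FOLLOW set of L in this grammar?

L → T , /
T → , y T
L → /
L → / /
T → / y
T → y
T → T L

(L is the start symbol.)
To compute FOLLOW(L), find every occurrence of L on a right-hand side N → α L β: add FIRST(β) \ {ε}, and if β is empty or nullable also add FOLLOW(N). Iterate to a fixed point.

L is the start symbol, so $ ∈ FOLLOW(L).
In T → T L: L is at the end, add FOLLOW(T)

The FOLLOW sets referred to above (computed the same way, to a fixed point):
  FOLLOW(T) = { ',', '/', 'y' }

Taking the union: FOLLOW(L) = { $, ',', '/', 'y' }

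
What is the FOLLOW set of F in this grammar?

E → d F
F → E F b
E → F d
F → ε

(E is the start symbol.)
In E → d F: F is at the end, add FOLLOW(E)
In F → E F b: F is followed by b, add FIRST(b) \ {ε} = { 'b' }
In E → F d: F is followed by d, add FIRST(d) \ {ε} = { 'd' }

The FOLLOW sets referred to above (computed the same way, to a fixed point):
  FOLLOW(E) = { $, 'b', 'd' }

Taking the union: FOLLOW(F) = { $, 'b', 'd' }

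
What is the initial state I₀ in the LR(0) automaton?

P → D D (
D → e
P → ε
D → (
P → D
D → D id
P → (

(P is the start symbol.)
First, augment the grammar with P' → P
I₀ = CLOSURE({ [P' → . P] }):
  [P' → . P] has the dot before P: add [P → . D D (], [P → .], [P → . D], [P → . (]
  [P → . D D (] has the dot before D: add [D → . e], [D → . (], [D → . D id]
No further items can be added.

I₀ = { [D → . (], [D → . D id], [D → . e], [P → . (], [P → . D D (], [P → . D], [P → .], [P' → . P] }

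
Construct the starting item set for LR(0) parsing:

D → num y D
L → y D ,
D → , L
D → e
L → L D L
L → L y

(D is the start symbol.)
{ [D → . , L], [D → . e], [D → . num y D], [D' → . D] }

First, augment the grammar with D' → D
I₀ = CLOSURE({ [D' → . D] }):
  [D' → . D] has the dot before D: add [D → . num y D], [D → . , L], [D → . e]
No further items can be added.

I₀ = { [D → . , L], [D → . e], [D → . num y D], [D' → . D] }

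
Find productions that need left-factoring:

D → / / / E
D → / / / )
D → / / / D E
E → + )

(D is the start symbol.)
Yes, D has productions with common prefix '/ / /'

Left-factoring is needed when two productions for the same non-terminal
share a common prefix on the right-hand side.

Productions for D:
  D → / / / E
  D → / / / )
  D → / / / D E

Found common prefix '/ / /' in productions for D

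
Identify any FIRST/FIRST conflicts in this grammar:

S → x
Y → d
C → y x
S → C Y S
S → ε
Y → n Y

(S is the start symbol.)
No FIRST/FIRST conflicts.

FIRST sets of the non-terminals at (or reachable through a nullable prefix from) the front of some alternative:
  FIRST(C) = { 'y' }

Productions for S:
  S → x: FIRST = { 'x' }
  S → C Y S: FIRST = { 'y' }
  S → ε: FIRST = { ε }
Productions for Y:
  Y → d: FIRST = { 'd' }
  Y → n Y: FIRST = { 'n' }
C has only one production, so no FIRST/FIRST conflict is possible there.

All alternatives of each non-terminal have pairwise disjoint FIRST sets.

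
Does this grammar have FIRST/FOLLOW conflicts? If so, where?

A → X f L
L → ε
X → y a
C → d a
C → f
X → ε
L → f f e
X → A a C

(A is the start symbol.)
Yes. X → A a C with FOLLOW(X) on { 'f' }

A FIRST/FOLLOW conflict occurs when a non-terminal N has a nullable alternative N → β (β ⇒* ε) and another alternative N → α with FIRST(α) ∩ FOLLOW(N) ≠ ∅: on such a lookahead the parser cannot decide between expanding α and letting N vanish via β.

Nullable non-terminals: L, X.
FIRST sets used below: FIRST(A) = { 'f', 'y' }

L: nullable alternative(s) L → ε; FOLLOW(L) = { $, 'a' }
  L → ε: FIRST \ {ε} = { } — this is the only nullable alternative, skip
  L → f f e: FIRST \ {ε} = { 'f' } — disjoint from FOLLOW(L)

X: nullable alternative(s) X → ε; FOLLOW(X) = { 'f' }
  X → y a: FIRST \ {ε} = { 'y' } — disjoint from FOLLOW(X)
  X → ε: FIRST \ {ε} = { } — this is the only nullable alternative, skip
  X → A a C: FIRST \ {ε} = { 'f', 'y' } — overlaps FOLLOW(X) on { 'f' }: CONFLICT

A, C have no nullable alternative, so no FIRST/FOLLOW check is needed there.

So the grammar has 1 FIRST/FOLLOW conflict (marked CONFLICT above).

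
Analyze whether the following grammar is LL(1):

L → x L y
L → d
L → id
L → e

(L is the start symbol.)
A grammar is LL(1) if for each non-terminal N with multiple productions, the predict sets of those productions are pairwise disjoint, where PREDICT(N → α) = (FIRST(α) \ {ε}) ∪ (FOLLOW(N) if α ⇒* ε).

For L:
  PREDICT(L → x L y) = { 'x' }
  PREDICT(L → d) = { 'd' }
  PREDICT(L → id) = { 'id' }
  PREDICT(L → e) = { 'e' }

All predict sets are disjoint. The grammar IS LL(1).

Answer: Yes, the grammar is LL(1).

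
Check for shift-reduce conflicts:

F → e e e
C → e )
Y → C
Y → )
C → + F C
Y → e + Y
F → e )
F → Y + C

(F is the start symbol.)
No shift-reduce conflicts

A shift-reduce conflict occurs when an LR(0) state has both:
  - a complete (reduce) item [A → α .] (dot at the end), and
  - a shift item [B → β . c γ] (dot before a terminal).

Augment with F' → F and build the canonical LR(0) collection (I0 = CLOSURE({[F' → . F]}), then GOTO on every symbol after a dot until no new states appear). It has 19 states:
  I0: { [C → . + F C], [C → . e )], [F → . Y + C], [F → . e )], [F → . e e e], [F' → . F], [Y → . )], [Y → . C], [Y → . e + Y] }  — shift
  I1: { [Y → ) .] }  — reduce
  I2: { [C → + . F C], [C → . + F C], [C → . e )], [F → . Y + C], [F → . e )], [F → . e e e], [Y → . )], [Y → . C], [Y → . e + Y] }  — shift
  I3: { [Y → C .] }  — reduce
  I4: { [F' → F .] }  — accept
  I5: { [F → Y . + C] }  — shift
  I6: { [C → e . )], [F → e . )], [F → e . e e], [Y → e . + Y] }  — shift
  I7: { [C → e ) .], [F → e ) .] }  — 2 reduces
  I8: { [C → . + F C], [C → . e )], [Y → . )], [Y → . C], [Y → . e + Y], [Y → e + . Y] }  — shift
  I9: { [F → e e . e] }  — shift
  I10: { [F → e e e .] }  — reduce
  I11: { [Y → e + Y .] }  — reduce
  I12: { [C → e . )], [Y → e . + Y] }  — shift
  I13: { [C → e ) .] }  — reduce
  I14: { [C → . + F C], [C → . e )], [F → Y + . C] }  — shift
  I15: { [F → Y + C .] }  — reduce
  I16: { [C → e . )] }  — shift
  I17: { [C → + F . C], [C → . + F C], [C → . e )] }  — shift
  I18: { [C → + F C .] }  — reduce

No state contains both a complete item and a shift item.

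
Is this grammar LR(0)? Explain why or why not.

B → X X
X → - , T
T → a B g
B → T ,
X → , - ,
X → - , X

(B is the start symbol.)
Yes, the grammar is LR(0)

Augment with B' → B and build the canonical LR(0) collection (I0 = CLOSURE({[B' → . B]}), then GOTO on every symbol after a dot until no new states appear). It has 16 states:
  I0: { [B → . T ,], [B → . X X], [B' → . B], [T → . a B g], [X → . , - ,], [X → . - , T], [X → . - , X] }  — shift
  I1: { [X → , . - ,] }  — shift
  I2: { [X → - . , T], [X → - . , X] }  — shift
  I3: { [B' → B .] }  — accept
  I4: { [B → T . ,] }  — shift
  I5: { [B → X . X], [X → . , - ,], [X → . - , T], [X → . - , X] }  — shift
  I6: { [B → . T ,], [B → . X X], [T → . a B g], [T → a . B g], [X → . , - ,], [X → . - , T], [X → . - , X] }  — shift
  I7: { [T → a B . g] }  — shift
  I8: { [T → a B g .] }  — reduce
  I9: { [B → X X .] }  — reduce
  I10: { [B → T , .] }  — reduce
  I11: { [T → . a B g], [X → - , . T], [X → - , . X], [X → . , - ,], [X → . - , T], [X → . - , X] }  — shift
  I12: { [X → - , T .] }  — reduce
  I13: { [X → - , X .] }  — reduce
  I14: { [X → , - . ,] }  — shift
  I15: { [X → , - , .] }  — reduce

Every state is either a pure shift/goto state or contains exactly one complete item and nothing to shift — no conflicts. The grammar is LR(0).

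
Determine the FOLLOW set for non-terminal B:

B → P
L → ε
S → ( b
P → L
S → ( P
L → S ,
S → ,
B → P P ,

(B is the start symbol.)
{ $ }

To compute FOLLOW(B), find every occurrence of B on a right-hand side N → α B β: add FIRST(β) \ {ε}, and if β is empty or nullable also add FOLLOW(N). Iterate to a fixed point.

B is the start symbol, so $ ∈ FOLLOW(B).
B does not occur on any right-hand side.

Taking the union: FOLLOW(B) = { $ }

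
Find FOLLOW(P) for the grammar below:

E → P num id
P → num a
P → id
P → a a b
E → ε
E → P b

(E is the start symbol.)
In E → P num id: P is followed by num id, add FIRST(num id) \ {ε} = { 'num' }
In E → P b: P is followed by b, add FIRST(b) \ {ε} = { 'b' }

Taking the union: FOLLOW(P) = { 'b', 'num' }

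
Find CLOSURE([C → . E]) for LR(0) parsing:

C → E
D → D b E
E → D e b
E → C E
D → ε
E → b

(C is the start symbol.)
{ [C → . E], [D → . D b E], [D → .], [E → . C E], [E → . D e b], [E → . b] }

To compute CLOSURE, for each item [A → α.Bβ] where B is a non-terminal, add [B → .γ] for all productions B → γ; repeat for the newly added items until nothing changes.

Start with: [C → . E]
  [C → . E] has the dot before E: add [E → . D e b], [E → . C E], [E → . b]
  [E → . D e b] has the dot before D: add [D → . D b E], [D → .]
  [E → . C E] has the dot before C: all C-items already present
No further items can be added.

CLOSURE = { [C → . E], [D → . D b E], [D → .], [E → . C E], [E → . D e b], [E → . b] }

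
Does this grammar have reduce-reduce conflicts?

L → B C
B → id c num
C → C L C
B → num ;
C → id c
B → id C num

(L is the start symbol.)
No reduce-reduce conflicts

Augment with L' → L and build the canonical LR(0) collection (I0 = CLOSURE({[L' → . L]}), then GOTO on every symbol after a dot until no new states appear). It has 15 states:
  I0: { [B → . id C num], [B → . id c num], [B → . num ;], [L → . B C], [L' → . L] }  — shift
  I1: { [C → . C L C], [C → . id c], [L → B . C] }  — shift
  I2: { [L' → L .] }  — accept
  I3: { [B → id . C num], [B → id . c num], [C → . C L C], [C → . id c] }  — shift
  I4: { [B → num . ;] }  — shift
  I5: { [B → num ; .] }  — reduce
  I6: { [B → . id C num], [B → . id c num], [B → . num ;], [B → id C . num], [C → C . L C], [L → . B C] }  — shift
  I7: { [B → id c . num] }  — shift
  I8: { [C → id . c] }  — shift
  I9: { [C → id c .] }  — reduce
  I10: { [B → id c num .] }  — reduce
  I11: { [C → . C L C], [C → . id c], [C → C L . C] }  — shift
  I12: { [B → id C num .], [B → num . ;] }  — shift, reduce
  I13: { [B → . id C num], [B → . id c num], [B → . num ;], [C → C . L C], [C → C L C .], [L → . B C] }  — shift, reduce
  I14: { [B → . id C num], [B → . id c num], [B → . num ;], [C → C . L C], [L → . B C], [L → B C .] }  — shift, reduce

No state contains more than one complete item.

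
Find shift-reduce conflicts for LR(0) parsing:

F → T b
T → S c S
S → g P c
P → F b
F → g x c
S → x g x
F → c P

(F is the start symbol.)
A shift-reduce conflict occurs when an LR(0) state has both:
  - a complete (reduce) item [A → α .] (dot at the end), and
  - a shift item [B → β . c γ] (dot before a terminal).

Augment with F' → F and build the canonical LR(0) collection (I0 = CLOSURE({[F' → . F]}), then GOTO on every symbol after a dot until no new states appear). It has 20 states:
  I0: { [F → . T b], [F → . c P], [F → . g x c], [F' → . F], [S → . g P c], [S → . x g x], [T → . S c S] }  — shift
  I1: { [F' → F .] }  — accept
  I2: { [T → S . c S] }  — shift
  I3: { [F → T . b] }  — shift
  I4: { [F → . T b], [F → . c P], [F → . g x c], [F → c . P], [P → . F b], [S → . g P c], [S → . x g x], [T → . S c S] }  — shift
  I5: { [F → . T b], [F → . c P], [F → . g x c], [F → g . x c], [P → . F b], [S → . g P c], [S → . x g x], [S → g . P c], [T → . S c S] }  — shift
  I6: { [S → x . g x] }  — shift
  I7: { [S → x g . x] }  — shift
  I8: { [S → x g x .] }  — reduce
  I9: { [P → F . b] }  — shift
  I10: { [S → g P . c] }  — shift
  I11: { [F → g x . c], [S → x . g x] }  — shift
  I12: { [F → g x c .] }  — reduce
  I13: { [S → g P c .] }  — reduce
  I14: { [P → F b .] }  — reduce
  I15: { [F → c P .] }  — reduce
  I16: { [F → T b .] }  — reduce
  I17: { [S → . g P c], [S → . x g x], [T → S c . S] }  — shift
  I18: { [T → S c S .] }  — reduce
  I19: { [F → . T b], [F → . c P], [F → . g x c], [P → . F b], [S → . g P c], [S → . x g x], [S → g . P c], [T → . S c S] }  — shift

No state contains both a complete item and a shift item.

Answer: No shift-reduce conflicts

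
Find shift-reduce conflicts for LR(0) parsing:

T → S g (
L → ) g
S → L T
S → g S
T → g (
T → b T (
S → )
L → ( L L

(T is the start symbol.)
Yes — I2: [S → ) .] vs [L → ) . g]; I8: [T → g ( .] vs [L → . ( L L]

Augment with T' → T and build the canonical LR(0) collection (I0 = CLOSURE({[T' → . T]}), then GOTO on every symbol after a dot until no new states appear). It has 20 states:
  I0: { [L → . ( L L], [L → . ) g], [S → . )], [S → . L T], [S → . g S], [T → . S g (], [T → . b T (], [T → . g (], [T' → . T] }  — shift
  I1: { [L → ( . L L], [L → . ( L L], [L → . ) g] }  — shift
  I2: { [L → ) . g], [S → ) .] }  — shift, reduce
  I3: { [L → . ( L L], [L → . ) g], [S → . )], [S → . L T], [S → . g S], [S → L . T], [T → . S g (], [T → . b T (], [T → . g (] }  — shift
  I4: { [T → S . g (] }  — shift
  I5: { [T' → T .] }  — accept
  I6: { [L → . ( L L], [L → . ) g], [S → . )], [S → . L T], [S → . g S], [T → . S g (], [T → . b T (], [T → . g (], [T → b . T (] }  — shift
  I7: { [L → . ( L L], [L → . ) g], [S → . )], [S → . L T], [S → . g S], [S → g . S], [T → g . (] }  — shift
  I8: { [L → ( . L L], [L → . ( L L], [L → . ) g], [T → g ( .] }  — shift, reduce
  I9: { [S → g S .] }  — reduce
  I10: { [L → . ( L L], [L → . ) g], [S → . )], [S → . L T], [S → . g S], [S → g . S] }  — shift
  I11: { [L → ) . g] }  — shift
  I12: { [L → ( L . L], [L → . ( L L], [L → . ) g] }  — shift
  I13: { [L → ( L L .] }  — reduce
  I14: { [L → ) g .] }  — reduce
  I15: { [T → b T . (] }  — shift
  I16: { [T → b T ( .] }  — reduce
  I17: { [T → S g . (] }  — shift
  I18: { [T → S g ( .] }  — reduce
  I19: { [S → L T .] }  — reduce

I2 contains reduce item [S → ) .] and shift item [L → ) . g] — shift-reduce conflict.
I8 contains reduce item [T → g ( .] and shift items [L → . ( L L], [L → . ) g] — shift-reduce conflict.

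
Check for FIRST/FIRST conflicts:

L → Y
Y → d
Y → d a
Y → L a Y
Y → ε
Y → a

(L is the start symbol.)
A FIRST/FIRST conflict occurs when two productions N → α and N → β for the same non-terminal have FIRST(α) ∩ FIRST(β) ≠ ∅ (with ε ∈ FIRST of a nullable right-hand side, so two nullable alternatives also conflict).

FIRST sets of the non-terminals at (or reachable through a nullable prefix from) the front of some alternative:
  FIRST(L) = { 'a', 'd', ε }

Productions for Y:
  Y → d: FIRST = { 'd' }
  Y → d a: FIRST = { 'd' }
  Y → L a Y: FIRST = { 'a', 'd' }
  Y → ε: FIRST = { ε }
  Y → a: FIRST = { 'a' }
L has only one production, so no FIRST/FIRST conflict is possible there.

Conflict for Y: Y → d and Y → d a
  Overlap: { 'd' }
Conflict for Y: Y → d and Y → L a Y
  Overlap: { 'd' }
Conflict for Y: Y → d a and Y → L a Y
  Overlap: { 'd' }
Conflict for Y: Y → L a Y and Y → a
  Overlap: { 'a' }

Answer: Yes. Y → d / Y → d a on { 'd' }; Y → d / Y → L a Y on { 'd' }; Y → d a / Y → L a Y on { 'd' }; Y → L a Y / Y → a on { 'a' }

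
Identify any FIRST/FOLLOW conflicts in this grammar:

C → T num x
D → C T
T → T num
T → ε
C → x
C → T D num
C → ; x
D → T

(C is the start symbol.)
A FIRST/FOLLOW conflict occurs when a non-terminal N has a nullable alternative N → β (β ⇒* ε) and another alternative N → α with FIRST(α) ∩ FOLLOW(N) ≠ ∅: on such a lookahead the parser cannot decide between expanding α and letting N vanish via β.

Nullable non-terminals: D, T.
FIRST sets used below: FIRST(C) = { ';', 'num', 'x' }, FIRST(T) = { 'num', ε }

D: nullable alternative(s) D → T; FOLLOW(D) = { 'num' }
  D → C T: FIRST \ {ε} = { ';', 'num', 'x' } — overlaps FOLLOW(D) on { 'num' }: CONFLICT
  D → T: FIRST \ {ε} = { 'num' } — this is the only nullable alternative, skip

T: nullable alternative(s) T → ε; FOLLOW(T) = { ';', 'num', 'x' }
  T → T num: FIRST \ {ε} = { 'num' } — overlaps FOLLOW(T) on { 'num' }: CONFLICT
  T → ε: FIRST \ {ε} = { } — this is the only nullable alternative, skip

C has no nullable alternative, so no FIRST/FOLLOW check is needed there.

So the grammar has 2 FIRST/FOLLOW conflicts (marked CONFLICT above).

Answer: Yes. D → C T with FOLLOW(D) on { 'num' }; T → T num with FOLLOW(T) on { 'num' }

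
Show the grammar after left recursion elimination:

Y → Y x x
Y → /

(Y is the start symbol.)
Y → / Y'
Y' → x x Y'
Y' → ε

Y is directly left-recursive. The standard transformation for
  A → A α₁ | ... | A α_m | β₁ | ... | β_n
is
  A  → β₁ A' | ... | β_n A'
  A' → α₁ A' | ... | α_m A' | ε

Y → / becomes Y → / Y'
Y → Y x x becomes Y' → x x Y'
Add Y' → ε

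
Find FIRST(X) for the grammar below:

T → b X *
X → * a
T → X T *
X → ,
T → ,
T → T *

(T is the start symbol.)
{ '*', ',' }

To compute FIRST(X), examine every production with X on the left-hand side, reading each right-hand side left to right until a non-nullable symbol is reached.

From X → * a:
  - '*' is a terminal: add '*' and stop
From X → ,:
  - ',' is a terminal: add ',' and stop

Collecting: FIRST(X) = { '*', ',' }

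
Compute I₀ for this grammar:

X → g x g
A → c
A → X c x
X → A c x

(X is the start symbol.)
{ [A → . X c x], [A → . c], [X → . A c x], [X → . g x g], [X' → . X] }

First, augment the grammar with X' → X
I₀ = CLOSURE({ [X' → . X] }):
  [X' → . X] has the dot before X: add [X → . g x g], [X → . A c x]
  [X → . A c x] has the dot before A: add [A → . c], [A → . X c x]
No further items can be added.

I₀ = { [A → . X c x], [A → . c], [X → . A c x], [X → . g x g], [X' → . X] }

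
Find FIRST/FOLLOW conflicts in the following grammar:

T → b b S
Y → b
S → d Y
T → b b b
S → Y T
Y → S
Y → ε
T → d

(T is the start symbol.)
A FIRST/FOLLOW conflict occurs when a non-terminal N has a nullable alternative N → β (β ⇒* ε) and another alternative N → α with FIRST(α) ∩ FOLLOW(N) ≠ ∅: on such a lookahead the parser cannot decide between expanding α and letting N vanish via β.

Nullable non-terminals: Y.
FIRST sets used below: FIRST(S) = { 'b', 'd' }

Y: nullable alternative(s) Y → ε; FOLLOW(Y) = { $, 'b', 'd' }
  Y → b: FIRST \ {ε} = { 'b' } — overlaps FOLLOW(Y) on { 'b' }: CONFLICT
  Y → S: FIRST \ {ε} = { 'b', 'd' } — overlaps FOLLOW(Y) on { 'b', 'd' }: CONFLICT
  Y → ε: FIRST \ {ε} = { } — this is the only nullable alternative, skip

S, T have no nullable alternative, so no FIRST/FOLLOW check is needed there.

So the grammar has 2 FIRST/FOLLOW conflicts (marked CONFLICT above).

Answer: Yes. Y → b with FOLLOW(Y) on { 'b' }; Y → S with FOLLOW(Y) on { 'b', 'd' }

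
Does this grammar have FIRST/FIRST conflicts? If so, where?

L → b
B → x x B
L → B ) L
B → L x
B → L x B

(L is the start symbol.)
A FIRST/FIRST conflict occurs when two productions N → α and N → β for the same non-terminal have FIRST(α) ∩ FIRST(β) ≠ ∅ (with ε ∈ FIRST of a nullable right-hand side, so two nullable alternatives also conflict).

FIRST sets of the non-terminals at (or reachable through a nullable prefix from) the front of some alternative:
  FIRST(B) = { 'b', 'x' }
  FIRST(L) = { 'b', 'x' }

Productions for L:
  L → b: FIRST = { 'b' }
  L → B ) L: FIRST = { 'b', 'x' }
Productions for B:
  B → x x B: FIRST = { 'x' }
  B → L x: FIRST = { 'b', 'x' }
  B → L x B: FIRST = { 'b', 'x' }

Conflict for L: L → b and L → B ) L
  Overlap: { 'b' }
Conflict for B: B → x x B and B → L x
  Overlap: { 'x' }
Conflict for B: B → x x B and B → L x B
  Overlap: { 'x' }
Conflict for B: B → L x and B → L x B
  Overlap: { 'b', 'x' }

Answer: Yes. L → b / L → B ')' L on { 'b' }; B → x x B / B → L x on { 'x' }; B → x x B / B → L x B on { 'x' }; B → L x / B → L x B on { 'b', 'x' }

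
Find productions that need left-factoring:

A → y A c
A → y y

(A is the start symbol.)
Left-factoring is needed when two productions for the same non-terminal
share a common prefix on the right-hand side.

Productions for A:
  A → y A c
  A → y y

Found common prefix 'y' in productions for A

Answer: Yes, A has productions with common prefix 'y'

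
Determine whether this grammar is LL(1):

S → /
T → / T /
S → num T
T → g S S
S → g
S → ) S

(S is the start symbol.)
For S:
  PREDICT(S → '/') = { '/' }
  PREDICT(S → num T) = { 'num' }
  PREDICT(S → g) = { 'g' }
  PREDICT(S → ')' S) = { ')' }
For T:
  PREDICT(T → '/' T '/') = { '/' }
  PREDICT(T → g S S) = { 'g' }

All predict sets are disjoint. The grammar IS LL(1).

Answer: Yes, the grammar is LL(1).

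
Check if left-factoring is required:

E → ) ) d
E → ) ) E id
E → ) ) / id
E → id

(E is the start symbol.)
Yes, E has productions with common prefix ') )'

Left-factoring is needed when two productions for the same non-terminal
share a common prefix on the right-hand side.

Productions for E:
  E → ) ) d
  E → ) ) E id
  E → ) ) / id
  E → id

Found common prefix ') )' in productions for E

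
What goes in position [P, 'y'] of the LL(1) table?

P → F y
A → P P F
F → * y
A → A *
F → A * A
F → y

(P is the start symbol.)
To find M[P, 'y'], we find productions for P where 'y' is in the predict set (PREDICT(N → α) = (FIRST(α) \ {ε}) ∪ (FOLLOW(N) if α ⇒* ε)).

Relevant sets:
  FIRST(F) = { '*', 'y' }

P → F y: PREDICT = { '*', 'y' }
  'y' is in predict set, so this production goes in M[P, 'y']

M[P, 'y'] = P → F y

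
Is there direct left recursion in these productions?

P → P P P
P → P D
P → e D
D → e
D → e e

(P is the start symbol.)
P → P P P: LEFT RECURSIVE (starts with P)
P → P D: LEFT RECURSIVE (starts with P)
P → e D: starts with e
D → e: starts with e
D → e e: starts with e

The grammar has direct left recursion on: P.

Answer: Yes, P is left-recursive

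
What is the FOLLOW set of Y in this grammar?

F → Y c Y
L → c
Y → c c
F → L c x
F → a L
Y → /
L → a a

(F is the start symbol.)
To compute FOLLOW(Y), find every occurrence of Y on a right-hand side N → α Y β: add FIRST(β) \ {ε}, and if β is empty or nullable also add FOLLOW(N). Iterate to a fixed point.

In F → Y c Y: Y is followed by c Y, add FIRST(c Y) \ {ε} = { 'c' }
In F → Y c Y: Y is at the end, add FOLLOW(F)

The FOLLOW sets referred to above (computed the same way, to a fixed point):
  FOLLOW(F) = { $ }

Taking the union: FOLLOW(Y) = { $, 'c' }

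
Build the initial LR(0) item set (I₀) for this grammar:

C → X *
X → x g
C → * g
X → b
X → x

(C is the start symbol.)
{ [C → . * g], [C → . X *], [C' → . C], [X → . b], [X → . x g], [X → . x] }

First, augment the grammar with C' → C
I₀ = CLOSURE({ [C' → . C] }):
  [C' → . C] has the dot before C: add [C → . X *], [C → . * g]
  [C → . X *] has the dot before X: add [X → . x g], [X → . b], [X → . x]
No further items can be added.

I₀ = { [C → . * g], [C → . X *], [C' → . C], [X → . b], [X → . x g], [X → . x] }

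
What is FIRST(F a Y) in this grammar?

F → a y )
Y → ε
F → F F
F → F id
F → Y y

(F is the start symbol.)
FIRST sets of the non-terminals involved (from the grammar, by fixed-point iteration):
  FIRST(F) = { 'a', 'y' }

To compute FIRST(F a Y), process the symbols left to right:
Symbol F is a non-terminal. Add FIRST(F) \ {ε} = { 'a', 'y' }
F is not nullable (ε ∉ FIRST(F)), so stop here.
FIRST(F a Y) = { 'a', 'y' }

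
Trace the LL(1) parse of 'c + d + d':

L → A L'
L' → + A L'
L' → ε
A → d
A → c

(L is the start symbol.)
LL(1) parsing maintains a stack (initially the start symbol over $) and the input. At each step: if the stack top is a terminal, match it against the current input token; if it is a non-terminal N, replace it with the RHS of M[N, lookahead] (the unique production whose predict set contains the lookahead).

Stack is shown with the top on the left.

Stack     Input        Action
-----------------------------
L $       c + d + d $  output L → A L'
A L' $    c + d + d $  output A → c
c L' $    c + d + d $  match 'c'
L' $      + d + d $    output L' → + A L'
+ A L' $  + d + d $    match '+'
A L' $    d + d $      output A → d
d L' $    d + d $      match 'd'
L' $      + d $        output L' → + A L'
+ A L' $  + d $        match '+'
A L' $    d $          output A → d
d L' $    d $          match 'd'
L' $      $            output L' → ε
$         $            accept

The string is accepted.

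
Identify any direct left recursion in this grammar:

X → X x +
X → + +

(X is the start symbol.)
Direct left recursion occurs when N → N α for some non-terminal N (the right-hand side begins with the left-hand side itself).

X → X x +: LEFT RECURSIVE (starts with X)
X → + +: starts with '+'

The grammar has direct left recursion on: X.

Answer: Yes, X is left-recursive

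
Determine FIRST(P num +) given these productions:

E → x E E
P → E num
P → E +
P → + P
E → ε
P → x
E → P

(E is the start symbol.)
FIRST sets of the non-terminals involved (from the grammar, by fixed-point iteration):
  FIRST(P) = { '+', 'num', 'x' }

To compute FIRST(P num +), process the symbols left to right:
Symbol P is a non-terminal. Add FIRST(P) \ {ε} = { '+', 'num', 'x' }
P is not nullable (ε ∉ FIRST(P)), so stop here.
FIRST(P num +) = { '+', 'num', 'x' }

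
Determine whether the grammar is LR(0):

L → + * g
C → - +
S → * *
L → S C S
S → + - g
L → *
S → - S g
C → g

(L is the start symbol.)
No. Shift-reduce conflict between [L → * .] and [S → * . *]

A grammar is LR(0) if no state in the canonical LR(0) collection has:
  - both a shift item (dot before a terminal) and a complete item (shift-reduce conflict), or
  - two or more complete items (reduce-reduce conflict; the accept item [L' → L .] counts as a complete item here).

Augment with L' → L and build the canonical LR(0) collection (I0 = CLOSURE({[L' → . L]}), then GOTO on every symbol after a dot until no new states appear). It has 20 states:
  I0: { [L → . *], [L → . + * g], [L → . S C S], [L' → . L], [S → . * *], [S → . + - g], [S → . - S g] }  — shift
  I1: { [L → * .], [S → * . *] }  — shift, reduce
  I2: { [L → + . * g], [S → + . - g] }  — shift
  I3: { [S → - . S g], [S → . * *], [S → . + - g], [S → . - S g] }  — shift
  I4: { [L' → L .] }  — accept
  I5: { [C → . - +], [C → . g], [L → S . C S] }  — shift
  I6: { [C → - . +] }  — shift
  I7: { [L → S C . S], [S → . * *], [S → . + - g], [S → . - S g] }  — shift
  I8: { [C → g .] }  — reduce
  I9: { [S → * . *] }  — shift
  I10: { [S → + . - g] }  — shift
  I11: { [L → S C S .] }  — reduce
  I12: { [S → + - . g] }  — shift
  I13: { [S → + - g .] }  — reduce
  I14: { [S → * * .] }  — reduce
  I15: { [C → - + .] }  — reduce
  I16: { [S → - S . g] }  — shift
  I17: { [S → - S g .] }  — reduce
  I18: { [L → + * . g] }  — shift
  I19: { [L → + * g .] }  — reduce

Conflict in state I1:
  Shift-reduce conflict between [L → * .] and [S → * . *]
So the grammar is NOT LR(0).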